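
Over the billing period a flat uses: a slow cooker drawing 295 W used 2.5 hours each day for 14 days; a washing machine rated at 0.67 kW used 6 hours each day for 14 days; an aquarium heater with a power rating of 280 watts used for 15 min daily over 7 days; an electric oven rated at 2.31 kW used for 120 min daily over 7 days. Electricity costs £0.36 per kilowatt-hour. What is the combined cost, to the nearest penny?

£35.80

slow cooker: Runtime = 2.5 h/day × 14 days = 35 h
slow cooker: 0.295 kW × 35 h = 10.325 kWh
washing machine: Runtime = 6 h/day × 14 days = 84 h
washing machine: 0.67 kW × 84 h = 56.28 kWh
aquarium heater: Runtime = 15 min × 7 = 105 min = 1.75 h
aquarium heater: 0.28 kW × 1.75 h = 0.49 kWh
electric oven: Runtime = 120 min × 7 = 840 min = 14 h
electric oven: 2.31 kW × 14 h = 32.34 kWh
Total energy = 99.435 kWh
Cost = 99.435 × £0.36 = £35.80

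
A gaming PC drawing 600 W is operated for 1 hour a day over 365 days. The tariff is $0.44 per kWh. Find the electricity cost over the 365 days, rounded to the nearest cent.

Runtime = 1 h/day × 365 days = 365 h
Energy = 0.6 kW × 365 h = 219 kWh
Cost = 219 kWh × $0.44/kWh = $96.36

$96.36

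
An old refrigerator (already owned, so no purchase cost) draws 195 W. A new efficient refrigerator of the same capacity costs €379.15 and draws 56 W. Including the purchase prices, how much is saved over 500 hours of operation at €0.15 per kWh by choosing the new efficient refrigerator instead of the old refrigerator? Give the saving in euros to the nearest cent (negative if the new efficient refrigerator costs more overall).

old refrigerator: €0.00 + (195/1000) kW × 500 h × €0.15 = €0.00 + €14.625 = €14.625
new efficient refrigerator: €379.15 + (56/1000) kW × 500 h × €0.15 = €379.15 + €4.2 = €383.35
Saving = €14.625 − €383.35 = −€368.725 → -€368.73

-€368.73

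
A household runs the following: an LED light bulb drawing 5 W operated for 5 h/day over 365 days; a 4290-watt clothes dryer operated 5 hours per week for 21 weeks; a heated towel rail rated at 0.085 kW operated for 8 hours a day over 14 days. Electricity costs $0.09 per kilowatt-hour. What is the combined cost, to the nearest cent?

$42.22

LED light bulb: Runtime = 5 h/day × 365 days = 1825 h
LED light bulb: 0.005 kW × 1825 h = 9.125 kWh
clothes dryer: Runtime = 5 h/week × 21 weeks = 105 h
clothes dryer: 4.29 kW × 105 h = 450.45 kWh
heated towel rail: Runtime = 8 h/day × 14 days = 112 h
heated towel rail: 0.085 kW × 112 h = 9.52 kWh
Total energy = 469.095 kWh
Cost = 469.095 × $0.09 = $42.22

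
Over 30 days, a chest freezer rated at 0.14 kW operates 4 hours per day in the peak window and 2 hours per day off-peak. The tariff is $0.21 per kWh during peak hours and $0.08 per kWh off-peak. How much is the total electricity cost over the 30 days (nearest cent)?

Peak energy = 0.14 kW × 4 h × 30 = 16.8 kWh
Off-peak energy = 0.14 kW × 2 h × 30 = 8.4 kWh
Cost = 16.8 × $0.21 + 8.4 × $0.08 = $3.528 + $0.672 = $4.20

$4.20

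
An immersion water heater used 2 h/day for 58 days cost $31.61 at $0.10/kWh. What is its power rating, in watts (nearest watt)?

Energy = $31.61 ÷ $0.10/kWh = 316.1 kWh
Runtime = 2 h/day × 58 days = 116 h
Power = 316.1 kWh ÷ 116 h = 2.725 kW = 2725 W

2725 W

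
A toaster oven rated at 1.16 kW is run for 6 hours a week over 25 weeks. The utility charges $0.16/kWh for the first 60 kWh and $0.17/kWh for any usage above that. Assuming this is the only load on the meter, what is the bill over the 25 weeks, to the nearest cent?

$28.98

Runtime = 6 h/week × 25 weeks = 150 h
Energy = 1.16 kW × 150 h = 174 kWh
Tier 1 (0–60 kWh): 60 × $0.16 = $9.6
Above 60 kWh: 114 × $0.17 = $19.38
Bill = $28.98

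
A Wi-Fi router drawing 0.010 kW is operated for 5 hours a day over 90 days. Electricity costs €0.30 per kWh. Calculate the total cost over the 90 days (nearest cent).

Runtime = 5 h/day × 90 days = 450 h
Energy = 0.01 kW × 450 h = 4.5 kWh
Cost = 4.5 kWh × €0.30/kWh = €1.35

€1.35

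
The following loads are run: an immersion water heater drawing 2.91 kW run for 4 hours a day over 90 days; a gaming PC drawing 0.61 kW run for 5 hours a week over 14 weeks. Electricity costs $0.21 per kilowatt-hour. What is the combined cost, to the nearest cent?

$228.96

immersion water heater: Runtime = 4 h/day × 90 days = 360 h
immersion water heater: 2.91 kW × 360 h = 1047.6 kWh
gaming PC: Runtime = 5 h/week × 14 weeks = 70 h
gaming PC: 0.61 kW × 70 h = 42.7 kWh
Total energy = 1090.3 kWh
Cost = 1090.3 × $0.21 = $228.96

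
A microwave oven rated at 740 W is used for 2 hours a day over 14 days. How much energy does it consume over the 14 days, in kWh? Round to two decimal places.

Runtime = 2 h/day × 14 days = 28 h
Energy = 0.74 kW × 28 h = 20.72 kWh

20.72 kWh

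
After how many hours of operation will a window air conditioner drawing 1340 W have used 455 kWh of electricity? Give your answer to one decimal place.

Hours = 455 kWh ÷ 1.34 kW = 339.6 h

339.6 h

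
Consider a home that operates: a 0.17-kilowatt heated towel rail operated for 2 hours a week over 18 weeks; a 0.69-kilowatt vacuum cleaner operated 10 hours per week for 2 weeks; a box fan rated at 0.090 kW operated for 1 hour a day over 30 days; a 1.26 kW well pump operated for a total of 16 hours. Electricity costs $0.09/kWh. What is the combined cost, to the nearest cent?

heated towel rail: Runtime = 2 h/week × 18 weeks = 36 h
heated towel rail: 0.17 kW × 36 h = 6.12 kWh
vacuum cleaner: Runtime = 10 h/week × 2 weeks = 20 h
vacuum cleaner: 0.69 kW × 20 h = 13.8 kWh
box fan: Runtime = 1 h/day × 30 days = 30 h
box fan: 0.09 kW × 30 h = 2.7 kWh
well pump: 1.26 kW × 16 h = 20.16 kWh
Total energy = 42.78 kWh
Cost = 42.78 × $0.09 = $3.85

$3.85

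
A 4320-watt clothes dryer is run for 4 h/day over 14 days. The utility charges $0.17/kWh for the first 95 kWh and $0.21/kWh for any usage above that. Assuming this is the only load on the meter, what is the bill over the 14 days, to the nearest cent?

Runtime = 4 h/day × 14 days = 56 h
Energy = 4.32 kW × 56 h = 241.92 kWh
Tier 1 (0–95 kWh): 95 × $0.17 = $16.15
Above 95 kWh: 146.92 × $0.21 = $30.8532
Bill = $47.00

$47.00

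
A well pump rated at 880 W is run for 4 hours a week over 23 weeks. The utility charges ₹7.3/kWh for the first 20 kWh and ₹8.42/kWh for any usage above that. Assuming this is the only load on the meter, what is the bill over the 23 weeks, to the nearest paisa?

Runtime = 4 h/week × 23 weeks = 92 h
Energy = 0.88 kW × 92 h = 80.96 kWh
Tier 1 (0–20 kWh): 20 × ₹7.3 = ₹146
Above 20 kWh: 60.96 × ₹8.42 = ₹513.2832
Bill = ₹659.28

₹659.28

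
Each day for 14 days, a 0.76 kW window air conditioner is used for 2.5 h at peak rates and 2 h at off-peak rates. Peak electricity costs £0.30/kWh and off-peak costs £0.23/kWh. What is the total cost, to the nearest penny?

Peak energy = 0.76 kW × 2.5 h × 14 = 26.6 kWh
Off-peak energy = 0.76 kW × 2 h × 14 = 21.28 kWh
Cost = 26.6 × £0.30 + 21.28 × £0.23 = £7.98 + £4.8944 = £12.87

£12.87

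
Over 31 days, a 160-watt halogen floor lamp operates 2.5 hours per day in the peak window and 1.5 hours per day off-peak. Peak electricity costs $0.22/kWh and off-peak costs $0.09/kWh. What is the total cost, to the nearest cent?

$3.40

Peak energy = 0.16 kW × 2.5 h × 31 = 12.4 kWh
Off-peak energy = 0.16 kW × 1.5 h × 31 = 7.44 kWh
Cost = 12.4 × $0.22 + 7.44 × $0.09 = $2.728 + $0.6696 = $3.40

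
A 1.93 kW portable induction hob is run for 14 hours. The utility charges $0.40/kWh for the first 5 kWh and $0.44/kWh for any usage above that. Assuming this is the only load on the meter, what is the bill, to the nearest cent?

$11.69

Energy = 1.93 kW × 14 h = 27.02 kWh
Tier 1 (0–5 kWh): 5 × $0.40 = $2
Above 5 kWh: 22.02 × $0.44 = $9.6888
Bill = $11.69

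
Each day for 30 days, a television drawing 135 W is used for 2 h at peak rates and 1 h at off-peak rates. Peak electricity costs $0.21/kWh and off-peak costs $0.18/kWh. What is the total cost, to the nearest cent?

$2.43

Peak energy = 0.135 kW × 2 h × 30 = 8.1 kWh
Off-peak energy = 0.135 kW × 1 h × 30 = 4.05 kWh
Cost = 8.1 × $0.21 + 4.05 × $0.18 = $1.701 + $0.729 = $2.43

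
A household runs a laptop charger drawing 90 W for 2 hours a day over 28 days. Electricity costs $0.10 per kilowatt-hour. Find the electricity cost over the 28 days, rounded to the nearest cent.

Runtime = 2 h/day × 28 days = 56 h
Energy = 0.09 kW × 56 h = 5.04 kWh
Cost = 5.04 kWh × $0.10/kWh = $0.50

$0.50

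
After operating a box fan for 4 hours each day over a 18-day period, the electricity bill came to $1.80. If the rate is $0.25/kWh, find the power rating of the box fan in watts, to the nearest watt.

100 W

Energy = $1.80 ÷ $0.25/kWh = 7.2 kWh
Runtime = 4 h/day × 18 days = 72 h
Power = 7.2 kWh ÷ 72 h = 0.1 kW = 100 W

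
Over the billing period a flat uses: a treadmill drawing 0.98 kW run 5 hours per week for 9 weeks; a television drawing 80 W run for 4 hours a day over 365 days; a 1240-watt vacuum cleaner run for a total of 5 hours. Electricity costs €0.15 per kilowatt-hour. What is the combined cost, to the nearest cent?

€25.07

treadmill: Runtime = 5 h/week × 9 weeks = 45 h
treadmill: 0.98 kW × 45 h = 44.1 kWh
television: Runtime = 4 h/day × 365 days = 1460 h
television: 0.08 kW × 1460 h = 116.8 kWh
vacuum cleaner: 1.24 kW × 5 h = 6.2 kWh
Total energy = 167.1 kWh
Cost = 167.1 × €0.15 = €25.07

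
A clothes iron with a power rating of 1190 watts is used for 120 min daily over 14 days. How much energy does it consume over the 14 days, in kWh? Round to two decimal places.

Runtime = 120 min × 14 = 1680 min = 28 h
Energy = 1.19 kW × 28 h = 33.32 kWh

33.32 kWh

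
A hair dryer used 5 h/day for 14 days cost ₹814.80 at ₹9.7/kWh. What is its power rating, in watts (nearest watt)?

1200 W

Energy = ₹814.80 ÷ ₹9.7/kWh = 84 kWh
Runtime = 5 h/day × 14 days = 70 h
Power = 84 kWh ÷ 70 h = 1.2 kW = 1200 W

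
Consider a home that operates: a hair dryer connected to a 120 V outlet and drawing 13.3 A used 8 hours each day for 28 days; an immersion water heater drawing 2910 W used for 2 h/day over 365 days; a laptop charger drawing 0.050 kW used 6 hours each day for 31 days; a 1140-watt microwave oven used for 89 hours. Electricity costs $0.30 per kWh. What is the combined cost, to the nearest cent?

hair dryer: Power = 13.3 A × 120 V = 1596 W = 1.596 kW
hair dryer: Runtime = 8 h/day × 28 days = 224 h
hair dryer: 1.596 kW × 224 h = 357.504 kWh
immersion water heater: Runtime = 2 h/day × 365 days = 730 h
immersion water heater: 2.91 kW × 730 h = 2124.3 kWh
laptop charger: Runtime = 6 h/day × 31 days = 186 h
laptop charger: 0.05 kW × 186 h = 9.3 kWh
microwave oven: 1.14 kW × 89 h = 101.46 kWh
Total energy = 2592.564 kWh
Cost = 2592.564 × $0.30 = $777.77

$777.77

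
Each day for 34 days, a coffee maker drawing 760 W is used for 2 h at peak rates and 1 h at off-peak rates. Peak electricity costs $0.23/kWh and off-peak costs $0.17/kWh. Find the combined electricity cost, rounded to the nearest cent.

Peak energy = 0.76 kW × 2 h × 34 = 51.68 kWh
Off-peak energy = 0.76 kW × 1 h × 34 = 25.84 kWh
Cost = 51.68 × $0.23 + 25.84 × $0.17 = $11.8864 + $4.3928 = $16.28

$16.28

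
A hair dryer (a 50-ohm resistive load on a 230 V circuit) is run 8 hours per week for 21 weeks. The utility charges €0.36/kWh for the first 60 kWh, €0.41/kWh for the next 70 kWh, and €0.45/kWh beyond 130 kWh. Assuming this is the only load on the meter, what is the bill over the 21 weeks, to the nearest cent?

€71.78

Power = V²/R = 230²/50 = 1058 W = 1.058 kW
Runtime = 8 h/week × 21 weeks = 168 h
Energy = 1.058 kW × 168 h = 177.744 kWh
Tier 1 (0–60 kWh): 60 × €0.36 = €21.6
Tier 2 (60–130 kWh): 70 × €0.41 = €28.7
Above 130 kWh: 47.744 × €0.45 = €21.4848
Bill = €71.78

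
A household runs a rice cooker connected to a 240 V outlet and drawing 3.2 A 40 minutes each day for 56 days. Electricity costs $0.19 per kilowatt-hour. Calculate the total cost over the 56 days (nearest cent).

$5.45

Power = 3.2 A × 240 V = 768 W = 0.768 kW
Runtime = 40 min × 56 = 2240 min = 37.333333… h
Energy = 0.768 kW × 37.333333… h = 28.672 kWh
Cost = 28.672 kWh × $0.19/kWh = $5.45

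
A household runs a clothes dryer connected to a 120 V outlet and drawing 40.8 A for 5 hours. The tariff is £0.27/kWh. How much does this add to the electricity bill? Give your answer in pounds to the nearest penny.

Power = 40.8 A × 120 V = 4896 W = 4.896 kW
Energy = 4.896 kW × 5 h = 24.48 kWh
Cost = 24.48 kWh × £0.27/kWh = £6.61

£6.61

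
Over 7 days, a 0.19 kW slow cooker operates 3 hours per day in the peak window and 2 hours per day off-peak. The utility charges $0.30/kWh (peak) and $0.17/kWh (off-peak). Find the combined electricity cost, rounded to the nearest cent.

$1.65

Peak energy = 0.19 kW × 3 h × 7 = 3.99 kWh
Off-peak energy = 0.19 kW × 2 h × 7 = 2.66 kWh
Cost = 3.99 × $0.30 + 2.66 × $0.17 = $1.197 + $0.4522 = $1.65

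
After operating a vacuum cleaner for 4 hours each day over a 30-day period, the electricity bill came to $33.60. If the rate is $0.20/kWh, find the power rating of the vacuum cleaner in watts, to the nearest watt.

1400 W

Energy = $33.60 ÷ $0.20/kWh = 168 kWh
Runtime = 4 h/day × 30 days = 120 h
Power = 168 kWh ÷ 120 h = 1.4 kW = 1400 W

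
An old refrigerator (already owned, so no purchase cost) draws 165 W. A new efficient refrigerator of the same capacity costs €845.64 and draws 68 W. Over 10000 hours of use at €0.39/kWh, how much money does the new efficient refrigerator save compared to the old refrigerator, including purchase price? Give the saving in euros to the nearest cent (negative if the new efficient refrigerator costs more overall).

old refrigerator: €0.00 + (165/1000) kW × 10000 h × €0.39 = €0.00 + €643.5 = €643.5
new efficient refrigerator: €845.64 + (68/1000) kW × 10000 h × €0.39 = €845.64 + €265.2 = €1110.84
Saving = €643.5 − €1110.84 = −€467.34

-€467.34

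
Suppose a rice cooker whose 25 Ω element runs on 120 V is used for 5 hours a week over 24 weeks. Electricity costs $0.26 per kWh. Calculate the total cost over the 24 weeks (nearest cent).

$17.97

Power = V²/R = 120²/25 = 576 W = 0.576 kW
Runtime = 5 h/week × 24 weeks = 120 h
Energy = 0.576 kW × 120 h = 69.12 kWh
Cost = 69.12 kWh × $0.26/kWh = $17.97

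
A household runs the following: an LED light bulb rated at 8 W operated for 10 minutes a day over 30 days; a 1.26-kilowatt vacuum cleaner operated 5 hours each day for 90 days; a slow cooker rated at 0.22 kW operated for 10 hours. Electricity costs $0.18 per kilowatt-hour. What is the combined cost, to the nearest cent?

$102.46

LED light bulb: Runtime = 10 min × 30 = 300 min = 5 h
LED light bulb: 0.008 kW × 5 h = 0.04 kWh
vacuum cleaner: Runtime = 5 h/day × 90 days = 450 h
vacuum cleaner: 1.26 kW × 450 h = 567 kWh
slow cooker: 0.22 kW × 10 h = 2.2 kWh
Total energy = 569.24 kWh
Cost = 569.24 × $0.18 = $102.46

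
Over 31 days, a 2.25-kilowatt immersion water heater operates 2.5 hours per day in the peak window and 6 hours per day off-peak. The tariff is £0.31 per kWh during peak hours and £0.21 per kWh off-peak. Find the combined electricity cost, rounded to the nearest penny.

£141.94

Peak energy = 2.25 kW × 2.5 h × 31 = 174.375 kWh
Off-peak energy = 2.25 kW × 6 h × 31 = 418.5 kWh
Cost = 174.375 × £0.31 + 418.5 × £0.21 = £54.05625 + £87.885 = £141.94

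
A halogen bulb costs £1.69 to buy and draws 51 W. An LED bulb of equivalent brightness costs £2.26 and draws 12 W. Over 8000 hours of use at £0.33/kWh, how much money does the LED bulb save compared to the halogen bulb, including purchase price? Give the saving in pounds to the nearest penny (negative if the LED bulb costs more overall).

£102.39

halogen bulb: £1.69 + (51/1000) kW × 8000 h × £0.33 = £1.69 + £134.64 = £136.33
LED bulb: £2.26 + (12/1000) kW × 8000 h × £0.33 = £2.26 + £31.68 = £33.94
Saving = £136.33 − £33.94 = £102.39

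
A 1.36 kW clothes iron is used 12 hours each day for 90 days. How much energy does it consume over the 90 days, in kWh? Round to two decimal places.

Runtime = 12 h/day × 90 days = 1080 h
Energy = 1.36 kW × 1080 h = 1468.8 kWh

1468.80 kWh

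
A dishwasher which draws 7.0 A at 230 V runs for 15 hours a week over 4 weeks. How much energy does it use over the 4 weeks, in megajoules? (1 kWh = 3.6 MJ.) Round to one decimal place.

Power = 7.0 A × 230 V = 1610 W = 1.61 kW
Runtime = 15 h/week × 4 weeks = 60 h
Energy = 1.61 kW × 60 h = 96.6 kWh
= 96.6 × 3.6 MJ = 347.8 MJ

347.8 MJ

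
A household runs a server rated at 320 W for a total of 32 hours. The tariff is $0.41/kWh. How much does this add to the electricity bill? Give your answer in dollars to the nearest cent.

Energy = 0.32 kW × 32 h = 10.24 kWh
Cost = 10.24 kWh × $0.41/kWh = $4.20

$4.20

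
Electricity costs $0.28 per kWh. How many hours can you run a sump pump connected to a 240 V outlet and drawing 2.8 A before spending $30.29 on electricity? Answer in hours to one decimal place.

Power = 2.8 A × 240 V = 672 W = 0.672 kW
Energy available = $30.29 ÷ $0.28/kWh = 108.1786 kWh
Hours = 108.1786 kWh ÷ 0.672 kW = 161.0 h

161.0 h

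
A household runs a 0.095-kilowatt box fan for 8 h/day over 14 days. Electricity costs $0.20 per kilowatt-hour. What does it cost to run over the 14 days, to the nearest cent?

$2.13

Runtime = 8 h/day × 14 days = 112 h
Energy = 0.095 kW × 112 h = 10.64 kWh
Cost = 10.64 kWh × $0.20/kWh = $2.13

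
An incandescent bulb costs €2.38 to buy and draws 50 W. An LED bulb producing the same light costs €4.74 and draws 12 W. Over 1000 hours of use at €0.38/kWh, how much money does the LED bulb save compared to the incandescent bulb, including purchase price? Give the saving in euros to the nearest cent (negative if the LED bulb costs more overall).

€12.08

incandescent bulb: €2.38 + (50/1000) kW × 1000 h × €0.38 = €2.38 + €19 = €21.38
LED bulb: €4.74 + (12/1000) kW × 1000 h × €0.38 = €4.74 + €4.56 = €9.3
Saving = €21.38 − €9.3 = €12.08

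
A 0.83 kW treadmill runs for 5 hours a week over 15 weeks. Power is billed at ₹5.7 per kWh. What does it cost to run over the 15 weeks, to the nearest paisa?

Runtime = 5 h/week × 15 weeks = 75 h
Energy = 0.83 kW × 75 h = 62.25 kWh
Cost = 62.25 kWh × ₹5.7/kWh = ₹354.83

₹354.83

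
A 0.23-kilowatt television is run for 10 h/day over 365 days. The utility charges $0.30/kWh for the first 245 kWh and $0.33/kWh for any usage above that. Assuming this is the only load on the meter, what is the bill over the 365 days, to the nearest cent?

Runtime = 10 h/day × 365 days = 3650 h
Energy = 0.23 kW × 3650 h = 839.5 kWh
Tier 1 (0–245 kWh): 245 × $0.30 = $73.5
Above 245 kWh: 594.5 × $0.33 = $196.185
Bill = $269.69

$269.69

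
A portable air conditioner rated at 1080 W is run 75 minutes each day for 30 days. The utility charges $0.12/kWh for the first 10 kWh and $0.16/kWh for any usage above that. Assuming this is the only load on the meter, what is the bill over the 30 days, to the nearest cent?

$6.08

Runtime = 75 min × 30 = 2250 min = 37.5 h
Energy = 1.08 kW × 37.5 h = 40.5 kWh
Tier 1 (0–10 kWh): 10 × $0.12 = $1.2
Above 10 kWh: 30.5 × $0.16 = $4.88
Bill = $6.08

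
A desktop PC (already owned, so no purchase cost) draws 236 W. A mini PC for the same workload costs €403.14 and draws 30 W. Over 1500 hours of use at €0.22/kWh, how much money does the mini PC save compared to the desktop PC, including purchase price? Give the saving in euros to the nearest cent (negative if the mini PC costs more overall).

-€335.16

desktop PC: €0.00 + (236/1000) kW × 1500 h × €0.22 = €0.00 + €77.88 = €77.88
mini PC: €403.14 + (30/1000) kW × 1500 h × €0.22 = €403.14 + €9.9 = €413.04
Saving = €77.88 − €413.04 = −€335.16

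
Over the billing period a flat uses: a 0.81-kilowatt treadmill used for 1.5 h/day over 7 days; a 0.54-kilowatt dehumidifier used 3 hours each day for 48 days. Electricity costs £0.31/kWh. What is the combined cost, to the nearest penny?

treadmill: Runtime = 1.5 h/day × 7 days = 10.5 h
treadmill: 0.81 kW × 10.5 h = 8.505 kWh
dehumidifier: Runtime = 3 h/day × 48 days = 144 h
dehumidifier: 0.54 kW × 144 h = 77.76 kWh
Total energy = 86.265 kWh
Cost = 86.265 × £0.31 = £26.74

£26.74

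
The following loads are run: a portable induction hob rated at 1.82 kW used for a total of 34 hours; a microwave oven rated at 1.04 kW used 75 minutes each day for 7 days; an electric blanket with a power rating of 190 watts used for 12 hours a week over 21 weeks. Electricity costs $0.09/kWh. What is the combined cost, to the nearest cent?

portable induction hob: 1.82 kW × 34 h = 61.88 kWh
microwave oven: Runtime = 75 min × 7 = 525 min = 8.75 h
microwave oven: 1.04 kW × 8.75 h = 9.1 kWh
electric blanket: Runtime = 12 h/week × 21 weeks = 252 h
electric blanket: 0.19 kW × 252 h = 47.88 kWh
Total energy = 118.86 kWh
Cost = 118.86 × $0.09 = $10.70

$10.70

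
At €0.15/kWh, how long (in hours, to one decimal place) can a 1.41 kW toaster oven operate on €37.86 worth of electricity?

Energy available = €37.86 ÷ €0.15/kWh = 252.4 kWh
Hours = 252.4 kWh ÷ 1.41 kW = 179.0 h

179.0 h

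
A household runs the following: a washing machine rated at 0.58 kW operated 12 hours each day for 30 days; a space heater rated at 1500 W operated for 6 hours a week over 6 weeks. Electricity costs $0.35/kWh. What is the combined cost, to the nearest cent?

washing machine: Runtime = 12 h/day × 30 days = 360 h
washing machine: 0.58 kW × 360 h = 208.8 kWh
space heater: Runtime = 6 h/week × 6 weeks = 36 h
space heater: 1.5 kW × 36 h = 54 kWh
Total energy = 262.8 kWh
Cost = 262.8 × $0.35 = $91.98

$91.98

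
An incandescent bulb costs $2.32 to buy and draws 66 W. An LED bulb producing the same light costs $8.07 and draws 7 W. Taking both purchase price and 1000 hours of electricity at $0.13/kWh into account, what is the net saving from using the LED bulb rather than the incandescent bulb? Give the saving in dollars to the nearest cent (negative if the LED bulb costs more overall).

incandescent bulb: $2.32 + (66/1000) kW × 1000 h × $0.13 = $2.32 + $8.58 = $10.9
LED bulb: $8.07 + (7/1000) kW × 1000 h × $0.13 = $8.07 + $0.91 = $8.98
Saving = $10.9 − $8.98 = $1.92

$1.92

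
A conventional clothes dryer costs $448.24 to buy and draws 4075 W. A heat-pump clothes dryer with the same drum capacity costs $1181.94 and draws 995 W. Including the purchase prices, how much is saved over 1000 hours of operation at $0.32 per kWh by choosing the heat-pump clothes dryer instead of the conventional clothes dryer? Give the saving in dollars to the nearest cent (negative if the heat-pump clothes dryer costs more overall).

$251.90

conventional clothes dryer: $448.24 + (4075/1000) kW × 1000 h × $0.32 = $448.24 + $1304 = $1752.24
heat-pump clothes dryer: $1181.94 + (995/1000) kW × 1000 h × $0.32 = $1181.94 + $318.4 = $1500.34
Saving = $1752.24 − $1500.34 = $251.9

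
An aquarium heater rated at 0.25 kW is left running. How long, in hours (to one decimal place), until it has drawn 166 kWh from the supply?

664.0 h

Hours = 166 kWh ÷ 0.25 kW = 664.0 h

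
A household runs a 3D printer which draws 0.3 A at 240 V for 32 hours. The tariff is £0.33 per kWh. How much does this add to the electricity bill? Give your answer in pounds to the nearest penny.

Power = 0.3 A × 240 V = 72 W = 0.072 kW
Energy = 0.072 kW × 32 h = 2.304 kWh
Cost = 2.304 kWh × £0.33/kWh = £0.76

£0.76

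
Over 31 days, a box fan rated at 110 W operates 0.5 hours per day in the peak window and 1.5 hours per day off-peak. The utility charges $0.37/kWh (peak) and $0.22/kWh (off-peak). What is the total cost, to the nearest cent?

$1.76

Peak energy = 0.11 kW × 0.5 h × 31 = 1.705 kWh
Off-peak energy = 0.11 kW × 1.5 h × 31 = 5.115 kWh
Cost = 1.705 × $0.37 + 5.115 × $0.22 = $0.63085 + $1.1253 = $1.76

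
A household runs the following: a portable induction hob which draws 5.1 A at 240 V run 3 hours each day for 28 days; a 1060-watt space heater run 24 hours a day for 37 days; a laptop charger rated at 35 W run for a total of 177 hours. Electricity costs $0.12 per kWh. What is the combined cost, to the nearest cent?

$126.03

portable induction hob: Power = 5.1 A × 240 V = 1224 W = 1.224 kW
portable induction hob: Runtime = 3 h/day × 28 days = 84 h
portable induction hob: 1.224 kW × 84 h = 102.816 kWh
space heater: Runtime = 24 h × 37 = 888 h
space heater: 1.06 kW × 888 h = 941.28 kWh
laptop charger: 0.035 kW × 177 h = 6.195 kWh
Total energy = 1050.291 kWh
Cost = 1050.291 × $0.12 = $126.03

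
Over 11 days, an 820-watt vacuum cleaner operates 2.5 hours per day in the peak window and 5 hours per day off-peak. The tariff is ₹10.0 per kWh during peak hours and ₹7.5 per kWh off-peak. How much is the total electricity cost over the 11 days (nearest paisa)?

Peak energy = 0.82 kW × 2.5 h × 11 = 22.55 kWh
Off-peak energy = 0.82 kW × 5 h × 11 = 45.1 kWh
Cost = 22.55 × ₹10.0 + 45.1 × ₹7.5 = ₹225.5 + ₹338.25 = ₹563.75

₹563.75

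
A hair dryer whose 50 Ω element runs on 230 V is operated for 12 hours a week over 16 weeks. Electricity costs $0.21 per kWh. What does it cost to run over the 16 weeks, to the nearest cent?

$42.66

Power = V²/R = 230²/50 = 1058 W = 1.058 kW
Runtime = 12 h/week × 16 weeks = 192 h
Energy = 1.058 kW × 192 h = 203.136 kWh
Cost = 203.136 kWh × $0.21/kWh = $42.66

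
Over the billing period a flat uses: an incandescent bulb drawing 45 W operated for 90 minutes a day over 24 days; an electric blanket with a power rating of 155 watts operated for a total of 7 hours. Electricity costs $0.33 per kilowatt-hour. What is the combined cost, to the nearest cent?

incandescent bulb: Runtime = 90 min × 24 = 2160 min = 36 h
incandescent bulb: 0.045 kW × 36 h = 1.62 kWh
electric blanket: 0.155 kW × 7 h = 1.085 kWh
Total energy = 2.705 kWh
Cost = 2.705 × $0.33 = $0.89

$0.89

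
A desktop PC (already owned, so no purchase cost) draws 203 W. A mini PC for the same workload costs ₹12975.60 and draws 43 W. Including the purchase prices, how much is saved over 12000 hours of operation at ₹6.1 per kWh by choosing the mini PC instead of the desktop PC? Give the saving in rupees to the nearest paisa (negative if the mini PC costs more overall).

desktop PC: ₹0.00 + (203/1000) kW × 12000 h × ₹6.1 = ₹0.00 + ₹14859.6 = ₹14859.6
mini PC: ₹12975.60 + (43/1000) kW × 12000 h × ₹6.1 = ₹12975.60 + ₹3147.6 = ₹16123.2
Saving = ₹14859.6 − ₹16123.2 = −₹1263.6

-₹1263.60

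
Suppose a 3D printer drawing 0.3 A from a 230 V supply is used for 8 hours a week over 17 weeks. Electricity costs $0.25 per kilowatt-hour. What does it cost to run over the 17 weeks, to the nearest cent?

Power = 0.3 A × 230 V = 69 W = 0.069 kW
Runtime = 8 h/week × 17 weeks = 136 h
Energy = 0.069 kW × 136 h = 9.384 kWh
Cost = 9.384 kWh × $0.25/kWh = $2.35

$2.35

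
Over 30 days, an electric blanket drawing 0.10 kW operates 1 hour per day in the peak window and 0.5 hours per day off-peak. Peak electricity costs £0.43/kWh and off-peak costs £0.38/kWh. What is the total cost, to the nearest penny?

Peak energy = 0.1 kW × 1 h × 30 = 3 kWh
Off-peak energy = 0.1 kW × 0.5 h × 30 = 1.5 kWh
Cost = 3 × £0.43 + 1.5 × £0.38 = £1.29 + £0.57 = £1.86

£1.86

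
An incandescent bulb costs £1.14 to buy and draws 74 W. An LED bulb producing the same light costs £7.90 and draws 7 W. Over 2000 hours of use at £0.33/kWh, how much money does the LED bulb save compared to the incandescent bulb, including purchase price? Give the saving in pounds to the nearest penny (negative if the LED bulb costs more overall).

incandescent bulb: £1.14 + (74/1000) kW × 2000 h × £0.33 = £1.14 + £48.84 = £49.98
LED bulb: £7.90 + (7/1000) kW × 2000 h × £0.33 = £7.90 + £4.62 = £12.52
Saving = £49.98 − £12.52 = £37.46

£37.46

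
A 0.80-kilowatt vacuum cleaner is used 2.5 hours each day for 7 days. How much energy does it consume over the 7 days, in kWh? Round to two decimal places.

Runtime = 2.5 h/day × 7 days = 17.5 h
Energy = 0.8 kW × 17.5 h = 14 kWh

14.00 kWh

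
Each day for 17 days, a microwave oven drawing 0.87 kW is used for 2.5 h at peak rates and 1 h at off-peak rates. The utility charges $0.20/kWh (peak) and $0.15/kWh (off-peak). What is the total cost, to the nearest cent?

$9.61

Peak energy = 0.87 kW × 2.5 h × 17 = 36.975 kWh
Off-peak energy = 0.87 kW × 1 h × 17 = 14.79 kWh
Cost = 36.975 × $0.20 + 14.79 × $0.15 = $7.395 + $2.2185 = $9.61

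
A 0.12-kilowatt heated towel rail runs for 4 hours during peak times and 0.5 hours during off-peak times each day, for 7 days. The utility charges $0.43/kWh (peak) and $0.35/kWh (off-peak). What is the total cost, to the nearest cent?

$1.59

Peak energy = 0.12 kW × 4 h × 7 = 3.36 kWh
Off-peak energy = 0.12 kW × 0.5 h × 7 = 0.42 kWh
Cost = 3.36 × $0.43 + 0.42 × $0.35 = $1.4448 + $0.147 = $1.59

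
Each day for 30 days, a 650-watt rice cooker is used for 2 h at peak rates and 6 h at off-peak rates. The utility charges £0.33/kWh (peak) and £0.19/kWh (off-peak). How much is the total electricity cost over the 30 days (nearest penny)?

£35.10

Peak energy = 0.65 kW × 2 h × 30 = 39 kWh
Off-peak energy = 0.65 kW × 6 h × 30 = 117 kWh
Cost = 39 × £0.33 + 117 × £0.19 = £12.87 + £22.23 = £35.10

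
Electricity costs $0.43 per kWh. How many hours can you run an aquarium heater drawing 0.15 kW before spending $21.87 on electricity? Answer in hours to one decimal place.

339.1 h

Energy available = $21.87 ÷ $0.43/kWh = 50.8605 kWh
Hours = 50.8605 kWh ÷ 0.15 kW = 339.1 h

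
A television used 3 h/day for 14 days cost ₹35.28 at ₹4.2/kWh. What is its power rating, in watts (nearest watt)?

200 W

Energy = ₹35.28 ÷ ₹4.2/kWh = 8.4 kWh
Runtime = 3 h/day × 14 days = 42 h
Power = 8.4 kWh ÷ 42 h = 0.2 kW = 200 W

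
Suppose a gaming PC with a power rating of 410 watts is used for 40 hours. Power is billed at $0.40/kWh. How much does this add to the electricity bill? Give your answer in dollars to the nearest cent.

Energy = 0.41 kW × 40 h = 16.4 kWh
Cost = 16.4 kWh × $0.40/kWh = $6.56

$6.56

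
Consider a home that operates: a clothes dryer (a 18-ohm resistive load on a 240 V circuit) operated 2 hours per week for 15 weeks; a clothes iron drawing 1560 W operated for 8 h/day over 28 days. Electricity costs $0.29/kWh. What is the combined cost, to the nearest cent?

$129.18

clothes dryer: Power = V²/R = 240²/18 = 3200 W = 3.2 kW
clothes dryer: Runtime = 2 h/week × 15 weeks = 30 h
clothes dryer: 3.2 kW × 30 h = 96 kWh
clothes iron: Runtime = 8 h/day × 28 days = 224 h
clothes iron: 1.56 kW × 224 h = 349.44 kWh
Total energy = 445.44 kWh
Cost = 445.44 × $0.29 = $129.18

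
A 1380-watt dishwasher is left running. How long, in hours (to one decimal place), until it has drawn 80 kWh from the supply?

58.0 h

Hours = 80 kWh ÷ 1.38 kW = 58.0 h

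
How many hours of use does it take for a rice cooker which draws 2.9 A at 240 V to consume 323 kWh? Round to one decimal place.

464.1 h

Power = 2.9 A × 240 V = 696 W = 0.696 kW
Hours = 323 kWh ÷ 0.696 kW = 464.1 h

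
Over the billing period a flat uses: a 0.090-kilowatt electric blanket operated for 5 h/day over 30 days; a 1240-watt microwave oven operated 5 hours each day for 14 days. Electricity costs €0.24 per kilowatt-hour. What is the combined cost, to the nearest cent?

electric blanket: Runtime = 5 h/day × 30 days = 150 h
electric blanket: 0.09 kW × 150 h = 13.5 kWh
microwave oven: Runtime = 5 h/day × 14 days = 70 h
microwave oven: 1.24 kW × 70 h = 86.8 kWh
Total energy = 100.3 kWh
Cost = 100.3 × €0.24 = €24.07

€24.07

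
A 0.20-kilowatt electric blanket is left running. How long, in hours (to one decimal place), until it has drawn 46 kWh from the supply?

230.0 h

Hours = 46 kWh ÷ 0.2 kW = 230.0 h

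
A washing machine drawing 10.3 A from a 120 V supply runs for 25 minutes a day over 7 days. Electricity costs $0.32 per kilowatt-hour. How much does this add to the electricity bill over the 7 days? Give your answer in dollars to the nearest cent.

$1.15

Power = 10.3 A × 120 V = 1236 W = 1.236 kW
Runtime = 25 min × 7 = 175 min = 2.916666… h
Energy = 1.236 kW × 2.916666… h = 3.605 kWh
Cost = 3.605 kWh × $0.32/kWh = $1.15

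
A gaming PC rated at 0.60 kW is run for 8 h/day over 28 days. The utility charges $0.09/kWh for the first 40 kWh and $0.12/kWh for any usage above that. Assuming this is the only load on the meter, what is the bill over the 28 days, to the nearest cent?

Runtime = 8 h/day × 28 days = 224 h
Energy = 0.6 kW × 224 h = 134.4 kWh
Tier 1 (0–40 kWh): 40 × $0.09 = $3.6
Above 40 kWh: 94.4 × $0.12 = $11.328
Bill = $14.93

$14.93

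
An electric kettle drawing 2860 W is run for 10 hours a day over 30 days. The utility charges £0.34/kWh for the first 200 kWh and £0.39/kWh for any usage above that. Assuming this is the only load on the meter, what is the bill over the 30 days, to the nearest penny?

Runtime = 10 h/day × 30 days = 300 h
Energy = 2.86 kW × 300 h = 858 kWh
Tier 1 (0–200 kWh): 200 × £0.34 = £68
Above 200 kWh: 658 × £0.39 = £256.62
Bill = £324.62

£324.62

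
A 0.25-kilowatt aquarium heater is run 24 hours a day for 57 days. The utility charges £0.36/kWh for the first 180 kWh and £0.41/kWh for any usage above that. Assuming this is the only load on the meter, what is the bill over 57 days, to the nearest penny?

Runtime = 24 h × 57 = 1368 h
Energy = 0.25 kW × 1368 h = 342 kWh
Tier 1 (0–180 kWh): 180 × £0.36 = £64.8
Above 180 kWh: 162 × £0.41 = £66.42
Bill = £131.22

£131.22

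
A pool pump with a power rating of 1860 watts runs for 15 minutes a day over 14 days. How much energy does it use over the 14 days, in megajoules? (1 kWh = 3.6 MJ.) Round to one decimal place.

23.4 MJ

Runtime = 15 min × 14 = 210 min = 3.5 h
Energy = 1.86 kW × 3.5 h = 6.51 kWh
= 6.51 × 3.6 MJ = 23.4 MJ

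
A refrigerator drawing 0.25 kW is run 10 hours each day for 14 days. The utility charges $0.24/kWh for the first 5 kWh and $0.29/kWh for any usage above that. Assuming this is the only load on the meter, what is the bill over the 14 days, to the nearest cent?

$9.90

Runtime = 10 h/day × 14 days = 140 h
Energy = 0.25 kW × 140 h = 35 kWh
Tier 1 (0–5 kWh): 5 × $0.24 = $1.2
Above 5 kWh: 30 × $0.29 = $8.7
Bill = $9.90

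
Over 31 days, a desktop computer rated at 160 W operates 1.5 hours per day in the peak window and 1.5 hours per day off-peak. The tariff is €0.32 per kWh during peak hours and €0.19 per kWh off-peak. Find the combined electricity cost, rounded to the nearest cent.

€3.79

Peak energy = 0.16 kW × 1.5 h × 31 = 7.44 kWh
Off-peak energy = 0.16 kW × 1.5 h × 31 = 7.44 kWh
Cost = 7.44 × €0.32 + 7.44 × €0.19 = €2.3808 + €1.4136 = €3.79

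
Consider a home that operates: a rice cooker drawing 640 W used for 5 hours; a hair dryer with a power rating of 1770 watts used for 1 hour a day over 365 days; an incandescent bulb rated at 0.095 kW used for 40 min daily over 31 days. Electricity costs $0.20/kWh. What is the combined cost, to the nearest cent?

rice cooker: 0.64 kW × 5 h = 3.2 kWh
hair dryer: Runtime = 1 h/day × 365 days = 365 h
hair dryer: 1.77 kW × 365 h = 646.05 kWh
incandescent bulb: Runtime = 40 min × 31 = 1240 min = 20.666666… h
incandescent bulb: 0.095 kW × 20.666666… h = 1.963333… kWh
Total energy = 651.213333… kWh
Cost = 651.213333… × $0.20 = $130.24

$130.24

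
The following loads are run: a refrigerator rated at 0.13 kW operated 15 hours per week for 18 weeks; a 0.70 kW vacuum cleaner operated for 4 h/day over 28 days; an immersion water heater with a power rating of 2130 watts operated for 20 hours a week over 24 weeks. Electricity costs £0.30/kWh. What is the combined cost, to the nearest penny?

refrigerator: Runtime = 15 h/week × 18 weeks = 270 h
refrigerator: 0.13 kW × 270 h = 35.1 kWh
vacuum cleaner: Runtime = 4 h/day × 28 days = 112 h
vacuum cleaner: 0.7 kW × 112 h = 78.4 kWh
immersion water heater: Runtime = 20 h/week × 24 weeks = 480 h
immersion water heater: 2.13 kW × 480 h = 1022.4 kWh
Total energy = 1135.9 kWh
Cost = 1135.9 × £0.30 = £340.77

£340.77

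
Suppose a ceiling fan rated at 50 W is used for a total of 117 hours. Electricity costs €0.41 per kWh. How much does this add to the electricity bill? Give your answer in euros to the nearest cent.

€2.40

Energy = 0.05 kW × 117 h = 5.85 kWh
Cost = 5.85 kWh × €0.41/kWh = €2.40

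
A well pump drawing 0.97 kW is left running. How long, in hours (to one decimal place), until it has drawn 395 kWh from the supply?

Hours = 395 kWh ÷ 0.97 kW = 407.2 h

407.2 h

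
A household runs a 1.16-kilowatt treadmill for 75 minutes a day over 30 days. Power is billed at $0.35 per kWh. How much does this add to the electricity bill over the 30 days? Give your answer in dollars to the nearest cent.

$15.23

Runtime = 75 min × 30 = 2250 min = 37.5 h
Energy = 1.16 kW × 37.5 h = 43.5 kWh
Cost = 43.5 kWh × $0.35/kWh = $15.23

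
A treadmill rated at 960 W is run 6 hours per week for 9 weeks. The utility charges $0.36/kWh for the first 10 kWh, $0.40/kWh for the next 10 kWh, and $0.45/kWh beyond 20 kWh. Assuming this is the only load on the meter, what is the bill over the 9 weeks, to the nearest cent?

Runtime = 6 h/week × 9 weeks = 54 h
Energy = 0.96 kW × 54 h = 51.84 kWh
Tier 1 (0–10 kWh): 10 × $0.36 = $3.6
Tier 2 (10–20 kWh): 10 × $0.40 = $4
Above 20 kWh: 31.84 × $0.45 = $14.328
Bill = $21.93

$21.93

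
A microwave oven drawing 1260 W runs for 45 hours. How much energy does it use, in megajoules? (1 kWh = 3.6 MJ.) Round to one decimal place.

204.1 MJ

Energy = 1.26 kW × 45 h = 56.7 kWh
= 56.7 × 3.6 MJ = 204.1 MJ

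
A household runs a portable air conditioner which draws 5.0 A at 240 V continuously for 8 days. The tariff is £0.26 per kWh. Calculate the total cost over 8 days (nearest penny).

Power = 5.0 A × 240 V = 1200 W = 1.2 kW
Runtime = 24 h × 8 = 192 h
Energy = 1.2 kW × 192 h = 230.4 kWh
Cost = 230.4 kWh × £0.26/kWh = £59.90

£59.90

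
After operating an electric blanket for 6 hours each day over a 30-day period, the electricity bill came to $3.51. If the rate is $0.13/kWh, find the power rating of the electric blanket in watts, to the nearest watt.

Energy = $3.51 ÷ $0.13/kWh = 27 kWh
Runtime = 6 h/day × 30 days = 180 h
Power = 27 kWh ÷ 180 h = 0.15 kW = 150 W

150 W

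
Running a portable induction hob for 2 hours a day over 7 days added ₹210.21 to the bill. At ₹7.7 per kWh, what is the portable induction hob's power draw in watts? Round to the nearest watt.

Energy = ₹210.21 ÷ ₹7.7/kWh = 27.3 kWh
Runtime = 2 h/day × 7 days = 14 h
Power = 27.3 kWh ÷ 14 h = 1.95 kW = 1950 W

1950 W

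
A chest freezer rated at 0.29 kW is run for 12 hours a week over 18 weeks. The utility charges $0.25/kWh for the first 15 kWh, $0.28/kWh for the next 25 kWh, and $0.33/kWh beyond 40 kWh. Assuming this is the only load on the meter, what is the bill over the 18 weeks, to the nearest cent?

$18.22

Runtime = 12 h/week × 18 weeks = 216 h
Energy = 0.29 kW × 216 h = 62.64 kWh
Tier 1 (0–15 kWh): 15 × $0.25 = $3.75
Tier 2 (15–40 kWh): 25 × $0.28 = $7
Above 40 kWh: 22.64 × $0.33 = $7.4712
Bill = $18.22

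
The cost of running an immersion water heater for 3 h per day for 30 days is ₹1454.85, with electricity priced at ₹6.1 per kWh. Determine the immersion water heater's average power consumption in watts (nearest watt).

2650 W

Energy = ₹1454.85 ÷ ₹6.1/kWh = 238.5 kWh
Runtime = 3 h/day × 30 days = 90 h
Power = 238.5 kWh ÷ 90 h = 2.65 kW = 2650 W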